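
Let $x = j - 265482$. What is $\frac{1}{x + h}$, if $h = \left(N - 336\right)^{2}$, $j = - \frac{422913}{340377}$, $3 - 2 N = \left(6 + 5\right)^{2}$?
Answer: $- \frac{113459}{12419022734} \approx -9.1359 \cdot 10^{-6}$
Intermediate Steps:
$N = -59$ ($N = \frac{3}{2} - \frac{\left(6 + 5\right)^{2}}{2} = \frac{3}{2} - \frac{11^{2}}{2} = \frac{3}{2} - \frac{121}{2} = -59$)
$j = - \frac{140971}{113459}$ ($j = \left(-422913\right) \frac{1}{340377} = - \frac{140971}{113459} \approx -1.2425$)
$h = 156025$ ($h = \left(-59 - 336\right)^{2} = \left(-395\right)^{2} = 156025$)
$x = - \frac{30121463209}{113459}$ ($x = - \frac{140971}{113459} - 265482 = - \frac{30121463209}{113459} \approx -2.6548 \cdot 10^{5}$)
$\frac{1}{x + h} = \frac{1}{- \frac{30121463209}{113459} + 156025} = \frac{1}{- \frac{12419022734}{113459}} = - \frac{113459}{12419022734}$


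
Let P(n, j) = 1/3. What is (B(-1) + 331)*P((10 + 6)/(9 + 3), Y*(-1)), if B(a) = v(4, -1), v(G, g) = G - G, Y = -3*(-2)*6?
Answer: 331/3 ≈ 110.33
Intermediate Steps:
Y = 36 (Y = 6*6 = 36)
v(G, g) = 0
B(a) = 0
P(n, j) = ⅓
(B(-1) + 331)*P((10 + 6)/(9 + 3), Y*(-1)) = (0 + 331)*(⅓) = 331*(⅓) = 331/3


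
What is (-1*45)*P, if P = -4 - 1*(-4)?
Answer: 0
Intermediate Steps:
P = 0 (P = -4 + 4 = 0)
(-1*45)*P = -1*45*0 = -45*0 = 0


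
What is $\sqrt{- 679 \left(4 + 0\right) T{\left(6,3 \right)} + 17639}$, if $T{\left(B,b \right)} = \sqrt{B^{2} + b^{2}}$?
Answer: $\sqrt{17639 - 8148 \sqrt{5}} \approx 24.093 i$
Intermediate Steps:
$\sqrt{- 679 \left(4 + 0\right) T{\left(6,3 \right)} + 17639} = \sqrt{- 679 \left(4 + 0\right) \sqrt{6^{2} + 3^{2}} + 17639} = \sqrt{- 679 \cdot 4 \sqrt{36 + 9} + 17639} = \sqrt{- 679 \cdot 4 \sqrt{45} + 17639} = \sqrt{- 679 \cdot 4 \cdot 3 \sqrt{5} + 17639} = \sqrt{- 679 \cdot 12 \sqrt{5} + 17639} = \sqrt{- 8148 \sqrt{5} + 17639} = \sqrt{17639 - 8148 \sqrt{5}}$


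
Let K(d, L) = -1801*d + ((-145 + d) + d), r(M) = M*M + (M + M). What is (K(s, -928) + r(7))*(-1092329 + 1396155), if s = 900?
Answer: -491949590332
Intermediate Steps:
r(M) = M² + 2*M
K(d, L) = -145 - 1799*d (K(d, L) = -1801*d + (-145 + 2*d) = -145 - 1799*d)
(K(s, -928) + r(7))*(-1092329 + 1396155) = ((-145 - 1799*900) + 7*(2 + 7))*(-1092329 + 1396155) = ((-145 - 1619100) + 7*9)*303826 = (-1619245 + 63)*303826 = -1619182*303826 = -491949590332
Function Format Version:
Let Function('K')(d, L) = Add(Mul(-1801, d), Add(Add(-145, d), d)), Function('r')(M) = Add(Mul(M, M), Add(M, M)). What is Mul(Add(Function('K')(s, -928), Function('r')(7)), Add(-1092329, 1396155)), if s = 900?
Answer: -491949590332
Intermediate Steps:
Function('r')(M) = Add(Pow(M, 2), Mul(2, M))
Function('K')(d, L) = Add(-145, Mul(-1799, d)) (Function('K')(d, L) = Add(Mul(-1801, d), Add(-145, Mul(2, d))) = Add(-145, Mul(-1799, d)))
Mul(Add(Function('K')(s, -928), Function('r')(7)), Add(-1092329, 1396155)) = Mul(Add(Add(-145, Mul(-1799, 900)), Mul(7, Add(2, 7))), Add(-1092329, 1396155)) = Mul(Add(Add(-145, -1619100), Mul(7, 9)), 303826) = Mul(Add(-1619245, 63), 303826) = Mul(-1619182, 303826) = -491949590332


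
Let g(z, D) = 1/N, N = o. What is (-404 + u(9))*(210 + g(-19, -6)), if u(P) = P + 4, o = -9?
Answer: -738599/9 ≈ -82067.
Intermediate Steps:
N = -9
u(P) = 4 + P
g(z, D) = -⅑ (g(z, D) = 1/(-9) = -⅑)
(-404 + u(9))*(210 + g(-19, -6)) = (-404 + (4 + 9))*(210 - ⅑) = (-404 + 13)*(1889/9) = -391*1889/9 = -738599/9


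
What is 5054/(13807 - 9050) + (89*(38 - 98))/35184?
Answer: 12701463/13947524 ≈ 0.91066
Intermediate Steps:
5054/(13807 - 9050) + (89*(38 - 98))/35184 = 5054/4757 + (89*(-60))*(1/35184) = 5054*(1/4757) - 5340*1/35184 = 5054/4757 - 445/2932 = 12701463/13947524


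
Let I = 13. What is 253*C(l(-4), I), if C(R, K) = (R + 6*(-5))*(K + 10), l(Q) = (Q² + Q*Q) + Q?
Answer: -11638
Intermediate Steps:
l(Q) = Q + 2*Q² (l(Q) = (Q² + Q²) + Q = 2*Q² + Q = Q + 2*Q²)
C(R, K) = (-30 + R)*(10 + K) (C(R, K) = (R - 30)*(10 + K) = (-30 + R)*(10 + K))
253*C(l(-4), I) = 253*(-300 - 30*13 + 10*(-4*(1 + 2*(-4))) + 13*(-4*(1 + 2*(-4)))) = 253*(-300 - 390 + 10*(-4*(1 - 8)) + 13*(-4*(1 - 8))) = 253*(-300 - 390 + 10*(-4*(-7)) + 13*(-4*(-7))) = 253*(-300 - 390 + 10*28 + 13*28) = 253*(-300 - 390 + 280 + 364) = 253*(-46) = -11638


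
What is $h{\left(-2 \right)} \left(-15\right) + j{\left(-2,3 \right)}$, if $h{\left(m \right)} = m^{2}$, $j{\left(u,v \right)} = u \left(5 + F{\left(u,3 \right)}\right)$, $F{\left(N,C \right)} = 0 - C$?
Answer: $-64$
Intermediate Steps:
$F{\left(N,C \right)} = - C$
$j{\left(u,v \right)} = 2 u$ ($j{\left(u,v \right)} = u \left(5 - 3\right) = u 2 = 2 u$)
$h{\left(-2 \right)} \left(-15\right) + j{\left(-2,3 \right)} = \left(-2\right)^{2} \left(-15\right) + 2 \left(-2\right) = 4 \left(-15\right) - 4 = -60 - 4 = -64$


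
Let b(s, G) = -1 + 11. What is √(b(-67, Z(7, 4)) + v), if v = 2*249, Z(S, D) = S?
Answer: 2*√127 ≈ 22.539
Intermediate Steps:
b(s, G) = 10
v = 498
√(b(-67, Z(7, 4)) + v) = √(10 + 498) = √508 = 2*√127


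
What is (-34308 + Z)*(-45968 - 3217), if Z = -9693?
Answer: 2164189185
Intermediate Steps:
(-34308 + Z)*(-45968 - 3217) = (-34308 - 9693)*(-45968 - 3217) = -44001*(-49185) = 2164189185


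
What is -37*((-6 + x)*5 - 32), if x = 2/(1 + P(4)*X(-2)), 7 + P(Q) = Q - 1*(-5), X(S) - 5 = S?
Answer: 15688/7 ≈ 2241.1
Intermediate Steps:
X(S) = 5 + S
P(Q) = -2 + Q (P(Q) = -7 + (Q - 1*(-5)) = -7 + (Q + 5) = -7 + (5 + Q) = -2 + Q)
x = 2/7 (x = 2/(1 + (-2 + 4)*(5 - 2)) = 2/(1 + 2*3) = 2/(1 + 6) = 2/7 ≈ 0.28571)
-37*((-6 + x)*5 - 32) = -37*((-6 + 2/7)*5 - 32) = -37*(-40/7*5 - 32) = -37*(-200/7 - 32) = -37*(-424/7) = 15688/7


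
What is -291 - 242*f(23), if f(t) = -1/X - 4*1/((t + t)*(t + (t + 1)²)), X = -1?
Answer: -7342657/13777 ≈ -532.96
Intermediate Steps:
f(t) = 1 - 2/(t*(t + (1 + t)²)) (f(t) = -1/(-1) - 4*1/((t + t)*(t + (t + 1)²)) = -1*(-1) - 4*1/(2*t*(t + (1 + t)²)) = 1 - 4*1/(2*t*(t + (1 + t)²)) = 1 - 2/(t*(t + (1 + t)²)))
-291 - 242*f(23) = -291 - 242*(-2 + 23² + 23*(1 + 23)²)/(23*(23 + (1 + 23)²)) = -291 - 242*(-2 + 529 + 23*24²)/(23*(23 + 24²)) = -291 - 242*(-2 + 529 + 23*576)/(23*(23 + 576)) = -291 - 242*(-2 + 529 + 13248)/(23*599) = -291 - 242*13775/(23*599) = -291 - 242*13775/13777 = -291 - 3333550/13777 = -7342657/13777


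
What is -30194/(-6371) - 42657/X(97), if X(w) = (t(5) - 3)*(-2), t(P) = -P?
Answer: -271284643/101936 ≈ -2661.3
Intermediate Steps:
X(w) = 16 (X(w) = (-1*5 - 3)*(-2) = (-5 - 3)*(-2) = -8*(-2) = 16)
-30194/(-6371) - 42657/X(97) = -30194/(-6371) - 42657/16 = -30194*(-1/6371) - 42657*1/16 = 30194/6371 - 42657/16 = -271284643/101936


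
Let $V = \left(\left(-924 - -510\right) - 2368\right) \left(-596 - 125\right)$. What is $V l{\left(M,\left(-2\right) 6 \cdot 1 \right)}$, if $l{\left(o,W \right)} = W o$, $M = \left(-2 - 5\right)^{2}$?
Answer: $-1179423336$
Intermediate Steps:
$M = 49$ ($M = \left(-7\right)^{2} = 49$)
$V = 2005822$ ($V = \left(\left(-924 + 510\right) - 2368\right) \left(-721\right) = \left(-414 - 2368\right) \left(-721\right) = \left(-2782\right) \left(-721\right) = 2005822$)
$V l{\left(M,\left(-2\right) 6 \cdot 1 \right)} = 2005822 \left(-2\right) 6 \cdot 1 \cdot 49 = 2005822 \left(-12\right) 1 \cdot 49 = 2005822 \left(\left(-12\right) 49\right) = 2005822 \left(-588\right) = -1179423336$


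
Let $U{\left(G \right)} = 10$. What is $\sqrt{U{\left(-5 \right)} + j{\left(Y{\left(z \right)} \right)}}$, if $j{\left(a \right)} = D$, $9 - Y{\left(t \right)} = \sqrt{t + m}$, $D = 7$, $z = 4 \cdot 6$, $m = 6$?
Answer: $\sqrt{17} \approx 4.1231$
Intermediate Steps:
$z = 24$
$Y{\left(t \right)} = 9 - \sqrt{6 + t}$ ($Y{\left(t \right)} = 9 - \sqrt{t + 6} = 9 - \sqrt{6 + t}$)
$j{\left(a \right)} = 7$
$\sqrt{U{\left(-5 \right)} + j{\left(Y{\left(z \right)} \right)}} = \sqrt{10 + 7} = \sqrt{17}$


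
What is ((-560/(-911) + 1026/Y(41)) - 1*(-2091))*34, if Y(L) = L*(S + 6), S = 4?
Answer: 13296952832/186755 ≈ 71200.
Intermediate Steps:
Y(L) = 10*L (Y(L) = L*(4 + 6) = L*10 = 10*L)
((-560/(-911) + 1026/Y(41)) - 1*(-2091))*34 = ((-560/(-911) + 1026/((10*41))) - 1*(-2091))*34 = ((-560*(-1/911) + 1026/410) + 2091)*34 = ((560/911 + 1026*(1/410)) + 2091)*34 = ((560/911 + 513/205) + 2091)*34 = (582143/186755 + 2091)*34 = (391086848/186755)*34 = 13296952832/186755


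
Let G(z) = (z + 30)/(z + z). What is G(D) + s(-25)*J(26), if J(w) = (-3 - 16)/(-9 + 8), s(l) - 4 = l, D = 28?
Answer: -11143/28 ≈ -397.96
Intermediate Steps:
s(l) = 4 + l
G(z) = (30 + z)/(2*z) (G(z) = (30 + z)/((2*z)) = (30 + z)*(1/(2*z)) = (30 + z)/(2*z))
J(w) = 19 (J(w) = -19/(-1) = -19*(-1) = 19)
G(D) + s(-25)*J(26) = (½)*(30 + 28)/28 + (4 - 25)*19 = (½)*(1/28)*58 - 21*19 = 29/28 - 399 = -11143/28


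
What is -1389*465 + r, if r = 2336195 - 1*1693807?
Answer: -3497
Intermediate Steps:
r = 642388 (r = 2336195 - 1693807 = 642388)
-1389*465 + r = -1389*465 + 642388 = -645885 + 642388 = -3497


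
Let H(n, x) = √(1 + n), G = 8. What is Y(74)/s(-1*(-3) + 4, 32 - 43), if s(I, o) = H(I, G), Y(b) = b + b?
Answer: 37*√2 ≈ 52.326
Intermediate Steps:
Y(b) = 2*b
s(I, o) = √(1 + I)
Y(74)/s(-1*(-3) + 4, 32 - 43) = (2*74)/(√(1 + (-1*(-3) + 4))) = 148/(√(1 + (3 + 4))) = 148/(√(1 + 7)) = 148/(√8) = 148/((2*√2)) = 148*(√2/4) = 37*√2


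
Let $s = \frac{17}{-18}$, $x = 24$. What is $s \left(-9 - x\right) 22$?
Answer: $\frac{2057}{3} \approx 685.67$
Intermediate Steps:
$s = - \frac{17}{18}$ ($s = 17 \left(- \frac{1}{18}\right) = - \frac{17}{18} \approx -0.94444$)
$s \left(-9 - x\right) 22 = - \frac{17 \left(-9 - 24\right)}{18} \cdot 22 = \left(- \frac{17}{18}\right) \left(-33\right) 22 = \frac{187}{6} \cdot 22 = \frac{2057}{3}$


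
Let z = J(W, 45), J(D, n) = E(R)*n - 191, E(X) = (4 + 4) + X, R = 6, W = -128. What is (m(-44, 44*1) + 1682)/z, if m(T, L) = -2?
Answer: 1680/439 ≈ 3.8269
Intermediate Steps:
E(X) = 8 + X
J(D, n) = -191 + 14*n (J(D, n) = (8 + 6)*n - 191 = 14*n - 191 = -191 + 14*n)
z = 439 (z = -191 + 14*45 = -191 + 630 = 439)
(m(-44, 44*1) + 1682)/z = (-2 + 1682)/439 = 1680*(1/439) = 1680/439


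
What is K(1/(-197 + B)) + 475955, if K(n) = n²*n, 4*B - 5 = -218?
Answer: 477384293340891/1003003001 ≈ 4.7596e+5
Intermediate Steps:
B = -213/4 (B = 5/4 + (¼)*(-218) = 5/4 - 109/2 = -213/4 ≈ -53.250)
K(n) = n³
K(1/(-197 + B)) + 475955 = (1/(-197 - 213/4))³ + 475955 = (1/(-1001/4))³ + 475955 = (-4/1001)³ + 475955 = -64/1003003001 + 475955 = 477384293340891/1003003001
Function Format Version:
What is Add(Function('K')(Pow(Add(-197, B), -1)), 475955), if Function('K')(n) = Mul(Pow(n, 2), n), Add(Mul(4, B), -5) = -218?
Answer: Rational(477384293340891, 1003003001) ≈ 4.7596e+5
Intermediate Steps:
B = Rational(-213, 4) (B = Add(Rational(5, 4), Mul(Rational(1, 4), -218)) = Add(Rational(5, 4), Rational(-109, 2)) = Rational(-213, 4) ≈ -53.250)
Function('K')(n) = Pow(n, 3)
Add(Function('K')(Pow(Add(-197, B), -1)), 475955) = Add(Pow(Pow(Add(-197, Rational(-213, 4)), -1), 3), 475955) = Add(Pow(Pow(Rational(-1001, 4), -1), 3), 475955) = Add(Pow(Rational(-4, 1001), 3), 475955) = Add(Rational(-64, 1003003001), 475955) = Rational(477384293340891, 1003003001)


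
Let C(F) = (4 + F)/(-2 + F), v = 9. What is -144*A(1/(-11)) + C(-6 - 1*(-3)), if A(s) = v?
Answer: -6481/5 ≈ -1296.2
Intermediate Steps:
C(F) = (4 + F)/(-2 + F)
A(s) = 9
-144*A(1/(-11)) + C(-6 - 1*(-3)) = -144*9 + (4 + (-6 - 1*(-3)))/(-2 + (-6 - 1*(-3))) = -1296 + (4 + (-6 + 3))/(-2 + (-6 + 3)) = -1296 + (4 - 3)/(-2 - 3) = -1296 + 1/(-5) = -1296 - 1/5*1 = -1296 - 1/5 = -6481/5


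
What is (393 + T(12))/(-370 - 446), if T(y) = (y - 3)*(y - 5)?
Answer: -19/34 ≈ -0.55882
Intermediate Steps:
T(y) = (-5 + y)*(-3 + y) (T(y) = (-3 + y)*(-5 + y) = (-5 + y)*(-3 + y))
(393 + T(12))/(-370 - 446) = (393 + (15 + 12**2 - 8*12))/(-370 - 446) = (393 + (15 + 144 - 96))/(-816) = (393 + 63)*(-1/816) = 456*(-1/816) = -19/34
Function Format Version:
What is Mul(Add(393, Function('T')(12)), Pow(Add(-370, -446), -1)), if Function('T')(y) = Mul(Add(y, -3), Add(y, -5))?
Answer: Rational(-19, 34) ≈ -0.55882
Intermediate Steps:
Function('T')(y) = Mul(Add(-5, y), Add(-3, y)) (Function('T')(y) = Mul(Add(-3, y), Add(-5, y)) = Mul(Add(-5, y), Add(-3, y)))
Mul(Add(393, Function('T')(12)), Pow(Add(-370, -446), -1)) = Mul(Add(393, Add(15, Pow(12, 2), Mul(-8, 12))), Pow(Add(-370, -446), -1)) = Mul(Add(393, Add(15, 144, -96)), Pow(-816, -1)) = Mul(Add(393, 63), Rational(-1, 816)) = Mul(456, Rational(-1, 816)) = Rational(-19, 34)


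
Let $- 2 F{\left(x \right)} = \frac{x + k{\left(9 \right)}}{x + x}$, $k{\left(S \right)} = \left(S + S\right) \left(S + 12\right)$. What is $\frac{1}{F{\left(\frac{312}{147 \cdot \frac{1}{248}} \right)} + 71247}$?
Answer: $\frac{51584}{3675183091} \approx 1.4036 \cdot 10^{-5}$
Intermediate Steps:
$k{\left(S \right)} = 2 S \left(12 + S\right)$
$F{\left(x \right)} = - \frac{378 + x}{4 x}$ ($F{\left(x \right)} = - \frac{\left(x + 2 \cdot 9 \left(12 + 9\right)\right) \frac{1}{x + x}}{2} = - \frac{\left(x + 2 \cdot 9 \cdot 21\right) \frac{1}{2 x}}{2} = - \frac{\left(x + 378\right) \frac{1}{2 x}}{2} = - \frac{\left(378 + x\right) \frac{1}{2 x}}{2} = - \frac{\frac{1}{2} \frac{1}{x} \left(378 + x\right)}{2} = - \frac{378 + x}{4 x}$)
$\frac{1}{F{\left(\frac{312}{147 \cdot \frac{1}{248}} \right)} + 71247} = \frac{1}{\frac{-378 - \frac{312}{147 \cdot \frac{1}{248}}}{4 \frac{312}{147 \cdot \frac{1}{248}}} + 71247} = \frac{1}{\frac{-378 - \frac{312}{\frac{147}{248}}}{4 \frac{312}{\frac{147}{248}}} + 71247} = \frac{1}{\frac{-378 - 312 \cdot \frac{248}{147}}{4 \cdot 312 \cdot \frac{248}{147}} + 71247} = \frac{1}{\frac{-378 - \frac{25792}{49}}{4 \cdot \frac{25792}{49}} + 71247} = \frac{1}{\frac{1}{4} \cdot \frac{49}{25792} \left(-378 - \frac{25792}{49}\right) + 71247} = \frac{1}{\frac{1}{4} \cdot \frac{49}{25792} \left(- \frac{44314}{49}\right) + 71247} = \frac{1}{- \frac{22157}{51584} + 71247} = \frac{1}{\frac{3675183091}{51584}} = \frac{51584}{3675183091}$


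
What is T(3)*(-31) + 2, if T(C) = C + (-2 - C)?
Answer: 64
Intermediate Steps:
T(C) = -2
T(3)*(-31) + 2 = -2*(-31) + 2 = 62 + 2 = 64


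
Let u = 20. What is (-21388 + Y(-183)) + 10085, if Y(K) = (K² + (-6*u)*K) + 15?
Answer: 44161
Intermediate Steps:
Y(K) = 15 + K² - 120*K (Y(K) = (K² + (-6*20)*K) + 15 = (K² - 120*K) + 15 = 15 + K² - 120*K)
(-21388 + Y(-183)) + 10085 = (-21388 + (15 + (-183)² - 120*(-183))) + 10085 = (-21388 + (15 + 33489 + 21960)) + 10085 = (-21388 + 55464) + 10085 = 34076 + 10085 = 44161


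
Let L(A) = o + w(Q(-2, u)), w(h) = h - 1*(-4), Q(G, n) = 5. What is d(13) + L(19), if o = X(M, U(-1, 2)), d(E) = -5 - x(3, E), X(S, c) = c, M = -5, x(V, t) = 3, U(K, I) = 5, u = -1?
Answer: 6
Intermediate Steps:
d(E) = -8 (d(E) = -5 - 1*3 = -5 - 3 = -8)
w(h) = 4 + h (w(h) = h + 4 = 4 + h)
o = 5
L(A) = 14 (L(A) = 5 + (4 + 5) = 5 + 9 = 14)
d(13) + L(19) = -8 + 14 = 6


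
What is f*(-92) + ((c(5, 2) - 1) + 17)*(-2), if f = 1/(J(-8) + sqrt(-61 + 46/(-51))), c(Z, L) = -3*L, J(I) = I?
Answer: 4*(17*sqrt(51) - 5*I*sqrt(3157))/(-8*sqrt(51) + I*sqrt(3157)) ≈ -14.154 + 5.7492*I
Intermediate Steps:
f = 1/(-8 + I*sqrt(161007)/51) (f = 1/(-8 + sqrt(-61 + 46/(-51))) = 1/(-8 + sqrt(-61 + 46*(-1/51))) = 1/(-8 + sqrt(-61 - 46/51)) = 1/(-8 + sqrt(-3157/51)) = 1/(-8 + I*sqrt(161007)/51) ≈ -0.063542 - 0.062491*I)
f*(-92) + ((c(5, 2) - 1) + 17)*(-2) = (sqrt(51)/(-8*sqrt(51) + I*sqrt(3157)))*(-92) + ((-3*2 - 1) + 17)*(-2) = -92*sqrt(51)/(-8*sqrt(51) + I*sqrt(3157)) + ((-6 - 1) + 17)*(-2) = -92*sqrt(51)/(-8*sqrt(51) + I*sqrt(3157)) + (-7 + 17)*(-2) = -92*sqrt(51)/(-8*sqrt(51) + I*sqrt(3157)) + 10*(-2) = -92*sqrt(51)/(-8*sqrt(51) + I*sqrt(3157)) - 20 = -20 - 92*sqrt(51)/(-8*sqrt(51) + I*sqrt(3157))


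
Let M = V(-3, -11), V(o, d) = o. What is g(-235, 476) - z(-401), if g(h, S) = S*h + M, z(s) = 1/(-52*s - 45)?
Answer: -2327533442/20807 ≈ -1.1186e+5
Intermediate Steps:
M = -3
z(s) = 1/(-45 - 52*s)
g(h, S) = -3 + S*h (g(h, S) = S*h - 3 = -3 + S*h)
g(-235, 476) - z(-401) = (-3 + 476*(-235)) - (-1)/(45 + 52*(-401)) = (-3 - 111860) - (-1)/(45 - 20852) = -111863 - (-1)/(-20807) = -111863 - (-1)*(-1)/20807 = -111863 - 1*1/20807 = -111863 - 1/20807 = -2327533442/20807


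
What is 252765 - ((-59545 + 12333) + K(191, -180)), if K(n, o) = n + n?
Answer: 299595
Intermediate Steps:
K(n, o) = 2*n
252765 - ((-59545 + 12333) + K(191, -180)) = 252765 - ((-59545 + 12333) + 2*191) = 252765 - (-47212 + 382) = 252765 - 1*(-46830) = 252765 + 46830 = 299595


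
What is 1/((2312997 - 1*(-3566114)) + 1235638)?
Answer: 1/7114749 ≈ 1.4055e-7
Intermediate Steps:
1/((2312997 - 1*(-3566114)) + 1235638) = 1/((2312997 + 3566114) + 1235638) = 1/(5879111 + 1235638) = 1/7114749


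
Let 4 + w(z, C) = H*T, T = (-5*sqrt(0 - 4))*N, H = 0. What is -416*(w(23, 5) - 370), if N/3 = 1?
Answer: 155584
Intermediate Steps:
N = 3 (N = 3*1 = 3)
T = -30*I (T = -5*sqrt(0 - 4)*3 = -10*I*3 = -30*I ≈ -30.0*I)
w(z, C) = -4 (w(z, C) = -4 + 0*(-30*I) = -4 + 0 = -4)
-416*(w(23, 5) - 370) = -416*(-4 - 370) = -416*(-374) = 155584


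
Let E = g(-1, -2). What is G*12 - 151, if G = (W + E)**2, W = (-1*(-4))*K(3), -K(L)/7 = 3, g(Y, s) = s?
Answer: 88601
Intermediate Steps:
K(L) = -21 (K(L) = -7*3 = -21)
E = -2
W = -84 (W = -1*(-4)*(-21) = 4*(-21) = -84)
G = 7396 (G = (-84 - 2)**2 = (-86)**2 = 7396)
G*12 - 151 = 7396*12 - 151 = 88752 - 151 = 88601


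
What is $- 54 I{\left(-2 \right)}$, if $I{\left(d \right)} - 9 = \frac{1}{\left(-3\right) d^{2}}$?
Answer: $- \frac{963}{2} \approx -481.5$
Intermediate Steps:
$I{\left(d \right)} = 9 - \frac{1}{3 d^{2}}$ ($I{\left(d \right)} = 9 + \frac{1}{\left(-3\right) d^{2}} = 9 - \frac{1}{3 d^{2}}$)
$- 54 I{\left(-2 \right)} = - 54 \left(9 - \frac{1}{3 \cdot 4}\right) = - 54 \left(9 - \frac{1}{12}\right) = \left(-54\right) \frac{107}{12} = - \frac{963}{2}$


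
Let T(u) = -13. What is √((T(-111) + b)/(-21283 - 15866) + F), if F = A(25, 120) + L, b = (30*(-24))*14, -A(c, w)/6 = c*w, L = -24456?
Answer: I*√58590951476799/37149 ≈ 206.05*I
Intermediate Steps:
A(c, w) = -6*c*w
b = -10080 (b = -720*14 = -10080)
F = -42456 (F = -6*25*120 - 24456 = -18000 - 24456 = -42456)
√((T(-111) + b)/(-21283 - 15866) + F) = √((-13 - 10080)/(-21283 - 15866) - 42456) = √(-10093/(-37149) - 42456) = √(-10093*(-1/37149) - 42456) = √(10093/37149 - 42456) = √(-1577187851/37149) = I*√58590951476799/37149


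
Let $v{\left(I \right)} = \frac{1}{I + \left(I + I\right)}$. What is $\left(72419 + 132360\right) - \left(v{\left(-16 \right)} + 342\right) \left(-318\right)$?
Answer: $\frac{2508227}{8} \approx 3.1353 \cdot 10^{5}$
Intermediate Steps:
$v{\left(I \right)} = \frac{1}{3 I}$ ($v{\left(I \right)} = \frac{1}{I + 2 I} = \frac{1}{3 I}$)
$\left(72419 + 132360\right) - \left(v{\left(-16 \right)} + 342\right) \left(-318\right) = \left(72419 + 132360\right) - \left(\frac{1}{3 \left(-16\right)} + 342\right) \left(-318\right) = 204779 - \left(\frac{1}{3} \left(- \frac{1}{16}\right) + 342\right) \left(-318\right) = 204779 - \left(- \frac{1}{48} + 342\right) \left(-318\right) = 204779 - \frac{16415}{48} \left(-318\right) = 204779 - - \frac{869995}{8} = 204779 + \frac{869995}{8} = \frac{2508227}{8}$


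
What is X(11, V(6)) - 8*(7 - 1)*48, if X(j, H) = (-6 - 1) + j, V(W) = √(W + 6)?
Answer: -2300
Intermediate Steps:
V(W) = √(6 + W)
X(j, H) = -7 + j
X(11, V(6)) - 8*(7 - 1)*48 = (-7 + 11) - 8*(7 - 1)*48 = 4 - 8*6*48 = 4 - 48*48 = 4 - 2304 = -2300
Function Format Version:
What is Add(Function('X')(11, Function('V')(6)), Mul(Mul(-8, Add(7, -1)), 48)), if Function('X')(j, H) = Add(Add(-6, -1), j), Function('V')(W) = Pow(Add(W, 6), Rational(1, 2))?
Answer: -2300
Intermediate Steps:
Function('V')(W) = Pow(Add(6, W), Rational(1, 2))
Function('X')(j, H) = Add(-7, j)
Add(Function('X')(11, Function('V')(6)), Mul(Mul(-8, Add(7, -1)), 48)) = Add(Add(-7, 11), Mul(Mul(-8, Add(7, -1)), 48)) = Add(4, Mul(Mul(-8, 6), 48)) = Add(4, Mul(-48, 48)) = Add(4, -2304) = -2300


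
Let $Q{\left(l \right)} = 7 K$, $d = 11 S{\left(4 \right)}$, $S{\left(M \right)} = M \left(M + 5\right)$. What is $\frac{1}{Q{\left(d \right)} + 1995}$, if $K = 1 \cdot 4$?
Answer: $\frac{1}{2023} \approx 0.00049432$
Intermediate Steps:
$K = 4$
$S{\left(M \right)} = M \left(5 + M\right)$
$d = 396$ ($d = 11 \cdot 4 \left(5 + 4\right) = 11 \cdot 4 \cdot 9 = 11 \cdot 36 = 396$)
$Q{\left(l \right)} = 28$ ($Q{\left(l \right)} = 7 \cdot 4 = 28$)
$\frac{1}{Q{\left(d \right)} + 1995} = \frac{1}{28 + 1995} = \frac{1}{2023}$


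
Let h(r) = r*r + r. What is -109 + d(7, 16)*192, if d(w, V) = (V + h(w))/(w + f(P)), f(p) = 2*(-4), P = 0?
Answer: -13933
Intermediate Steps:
h(r) = r + r² (h(r) = r² + r = r + r²)
f(p) = -8
d(w, V) = (V + w*(1 + w))/(-8 + w) (d(w, V) = (V + w*(1 + w))/(w - 8) = (V + w*(1 + w))/(-8 + w))
-109 + d(7, 16)*192 = -109 + ((16 + 7*(1 + 7))/(-8 + 7))*192 = -109 + ((16 + 7*8)/(-1))*192 = -109 - (16 + 56)*192 = -109 - 1*72*192 = -109 - 72*192 = -109 - 13824 = -13933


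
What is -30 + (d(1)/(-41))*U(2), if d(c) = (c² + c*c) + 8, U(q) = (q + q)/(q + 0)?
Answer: -1250/41 ≈ -30.488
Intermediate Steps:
U(q) = 2 (U(q) = (2*q)/q = 2)
d(c) = 8 + 2*c² (d(c) = (c² + c²) + 8 = 2*c² + 8 = 8 + 2*c²)
-30 + (d(1)/(-41))*U(2) = -30 + ((8 + 2*1²)/(-41))*2 = -30 + ((8 + 2*1)*(-1/41))*2 = -30 + ((8 + 2)*(-1/41))*2 = -30 + (10*(-1/41))*2 = -30 - 10/41*2 = -30 - 20/41 = -1250/41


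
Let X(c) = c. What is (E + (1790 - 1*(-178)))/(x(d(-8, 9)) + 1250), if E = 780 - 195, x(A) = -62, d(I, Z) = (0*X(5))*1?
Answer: 851/396 ≈ 2.1490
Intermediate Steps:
d(I, Z) = 0 (d(I, Z) = (0*5)*1 = 0*1 = 0)
E = 585
(E + (1790 - 1*(-178)))/(x(d(-8, 9)) + 1250) = (585 + (1790 - 1*(-178)))/(-62 + 1250) = (585 + (1790 + 178))/1188 = (585 + 1968)*(1/1188) = 2553*(1/1188) = 851/396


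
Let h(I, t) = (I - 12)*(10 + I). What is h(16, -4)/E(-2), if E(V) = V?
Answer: -52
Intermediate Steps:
h(I, t) = (-12 + I)*(10 + I)
h(16, -4)/E(-2) = (-120 + 16**2 - 2*16)/(-2) = (-120 + 256 - 32)*(-1/2) = 104*(-1/2) = -52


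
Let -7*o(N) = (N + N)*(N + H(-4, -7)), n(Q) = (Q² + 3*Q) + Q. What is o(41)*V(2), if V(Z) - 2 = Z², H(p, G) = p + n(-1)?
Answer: -16728/7 ≈ -2389.7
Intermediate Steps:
n(Q) = Q² + 4*Q
H(p, G) = -3 + p (H(p, G) = p - (4 - 1) = p - 1*3 = p - 3 = -3 + p)
o(N) = -2*N*(-7 + N)/7 (o(N) = -(N + N)*(N + (-3 - 4))/7 = -2*N*(N - 7)/7 = -2*N*(-7 + N)/7)
V(Z) = 2 + Z²
o(41)*V(2) = ((2/7)*41*(7 - 1*41))*(2 + 2²) = ((2/7)*41*(7 - 41))*(2 + 4) = ((2/7)*41*(-34))*6 = -2788/7*6 = -16728/7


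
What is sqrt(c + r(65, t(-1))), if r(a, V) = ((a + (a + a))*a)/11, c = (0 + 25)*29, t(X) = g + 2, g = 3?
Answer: 5*sqrt(9086)/11 ≈ 43.328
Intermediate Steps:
t(X) = 5 (t(X) = 3 + 2 = 5)
c = 725 (c = 25*29 = 725)
r(a, V) = 3*a**2/11 (r(a, V) = ((a + 2*a)*a)*(1/11) = ((3*a)*a)*(1/11) = (3*a**2)*(1/11) = 3*a**2/11)
sqrt(c + r(65, t(-1))) = sqrt(725 + (3/11)*65**2) = sqrt(725 + (3/11)*4225) = sqrt(725 + 12675/11) = sqrt(20650/11) = 5*sqrt(9086)/11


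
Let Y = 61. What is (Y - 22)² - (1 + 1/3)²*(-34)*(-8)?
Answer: 9337/9 ≈ 1037.4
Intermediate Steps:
(Y - 22)² - (1 + 1/3)²*(-34)*(-8) = (61 - 22)² - (1 + 1/3)²*(-34)*(-8) = 39² - (1 + ⅓)²*(-34)*(-8) = 1521 - (4/3)²*(-34)*(-8) = 1521 - (16/9)*(-34)*(-8) = 1521 - (-544)*(-8)/9 = 1521 - 1*4352/9 = 1521 - 4352/9 = 9337/9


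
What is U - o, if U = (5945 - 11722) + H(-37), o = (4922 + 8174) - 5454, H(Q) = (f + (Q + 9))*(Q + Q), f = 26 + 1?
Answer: -13345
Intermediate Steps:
f = 27
H(Q) = 2*Q*(36 + Q) (H(Q) = (27 + (Q + 9))*(Q + Q) = (27 + (9 + Q))*(2*Q) = (36 + Q)*(2*Q) = 2*Q*(36 + Q))
o = 7642 (o = 13096 - 5454 = 7642)
U = -5703 (U = (5945 - 11722) + 2*(-37)*(36 - 37) = -5777 + 2*(-37)*(-1) = -5777 + 74 = -5703)
U - o = -5703 - 1*7642 = -5703 - 7642 = -13345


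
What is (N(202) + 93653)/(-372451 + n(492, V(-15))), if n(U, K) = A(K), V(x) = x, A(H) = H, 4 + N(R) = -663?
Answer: -46493/186233 ≈ -0.24965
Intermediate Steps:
N(R) = -667 (N(R) = -4 - 663 = -667)
n(U, K) = K
(N(202) + 93653)/(-372451 + n(492, V(-15))) = (-667 + 93653)/(-372451 - 15) = 92986/(-372466) = 92986*(-1/372466) = -46493/186233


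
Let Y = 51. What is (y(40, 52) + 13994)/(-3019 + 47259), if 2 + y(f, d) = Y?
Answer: 14043/44240 ≈ 0.31743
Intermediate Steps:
y(f, d) = 49 (y(f, d) = -2 + 51 = 49)
(y(40, 52) + 13994)/(-3019 + 47259) = (49 + 13994)/(-3019 + 47259) = 14043/44240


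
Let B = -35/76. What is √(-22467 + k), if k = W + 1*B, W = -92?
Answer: I*√32575861/38 ≈ 150.2*I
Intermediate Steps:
B = -35/76 (B = -35*1/76 = -35/76 ≈ -0.46053)
k = -7027/76 (k = -92 + 1*(-35/76) = -92 - 35/76 = -7027/76 ≈ -92.461)
√(-22467 + k) = √(-22467 - 7027/76) = √(-1714519/76) = I*√32575861/38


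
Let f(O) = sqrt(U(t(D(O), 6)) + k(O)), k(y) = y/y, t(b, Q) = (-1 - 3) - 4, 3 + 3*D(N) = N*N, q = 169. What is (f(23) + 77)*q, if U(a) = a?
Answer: 13013 + 169*I*sqrt(7) ≈ 13013.0 + 447.13*I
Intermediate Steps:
D(N) = -1 + N**2/3 (D(N) = -1 + (N*N)/3 = -1 + N**2/3)
t(b, Q) = -8 (t(b, Q) = -4 - 4 = -8)
k(y) = 1
f(O) = I*sqrt(7) (f(O) = sqrt(-8 + 1) = sqrt(-7) = I*sqrt(7))
(f(23) + 77)*q = (I*sqrt(7) + 77)*169 = (77 + I*sqrt(7))*169 = 13013 + 169*I*sqrt(7)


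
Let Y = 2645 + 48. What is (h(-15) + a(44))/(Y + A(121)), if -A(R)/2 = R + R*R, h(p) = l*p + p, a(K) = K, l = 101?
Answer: 1486/26831 ≈ 0.055384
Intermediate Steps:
Y = 2693
h(p) = 102*p (h(p) = 101*p + p = 102*p)
A(R) = -2*R - 2*R² (A(R) = -2*(R + R*R) = -2*(R + R²) = -2*R - 2*R²)
(h(-15) + a(44))/(Y + A(121)) = (102*(-15) + 44)/(2693 - 2*121*(1 + 121)) = (-1530 + 44)/(2693 - 2*121*122) = -1486/(2693 - 29524) = -1486/(-26831) = -1486*(-1/26831) = 1486/26831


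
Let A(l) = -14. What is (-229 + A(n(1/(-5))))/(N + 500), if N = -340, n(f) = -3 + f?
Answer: -243/160 ≈ -1.5187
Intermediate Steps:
(-229 + A(n(1/(-5))))/(N + 500) = (-229 - 14)/(-340 + 500) = -243/160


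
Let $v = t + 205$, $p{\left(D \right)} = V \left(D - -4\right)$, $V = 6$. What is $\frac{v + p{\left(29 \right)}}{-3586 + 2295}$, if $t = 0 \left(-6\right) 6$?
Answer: $- \frac{403}{1291} \approx -0.31216$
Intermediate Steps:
$p{\left(D \right)} = 24 + 6 D$ ($p{\left(D \right)} = 6 \left(D - -4\right) = 6 \left(D + 4\right) = 6 \left(4 + D\right) = 24 + 6 D$)
$t = 0$ ($t = 0 \cdot 6 = 0$)
$v = 205$ ($v = 0 + 205 = 205$)
$\frac{v + p{\left(29 \right)}}{-3586 + 2295} = \frac{205 + \left(24 + 6 \cdot 29\right)}{-3586 + 2295} = \frac{205 + \left(24 + 174\right)}{-1291} = \left(205 + 198\right) \left(- \frac{1}{1291}\right) = 403 \left(- \frac{1}{1291}\right) = - \frac{403}{1291}$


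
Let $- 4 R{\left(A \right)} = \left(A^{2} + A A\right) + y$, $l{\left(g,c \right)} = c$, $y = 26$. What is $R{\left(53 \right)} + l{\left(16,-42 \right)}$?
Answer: $-1453$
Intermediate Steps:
$R{\left(A \right)} = - \frac{13}{2} - \frac{A^{2}}{2}$ ($R{\left(A \right)} = - \frac{\left(A^{2} + A A\right) + 26}{4} = - \frac{\left(A^{2} + A^{2}\right) + 26}{4} = - \frac{2 A^{2} + 26}{4} = - \frac{26 + 2 A^{2}}{4} = - \frac{13}{2} - \frac{A^{2}}{2}$)
$R{\left(53 \right)} + l{\left(16,-42 \right)} = \left(- \frac{13}{2} - \frac{53^{2}}{2}\right) - 42 = \left(- \frac{13}{2} - \frac{2809}{2}\right) - 42 = -1411 - 42 = -1453$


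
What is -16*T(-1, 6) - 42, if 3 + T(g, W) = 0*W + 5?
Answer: -74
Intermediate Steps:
T(g, W) = 2 (T(g, W) = -3 + (0*W + 5) = -3 + (0 + 5) = -3 + 5 = 2)
-16*T(-1, 6) - 42 = -16*2 - 42 = -32 - 42 = -74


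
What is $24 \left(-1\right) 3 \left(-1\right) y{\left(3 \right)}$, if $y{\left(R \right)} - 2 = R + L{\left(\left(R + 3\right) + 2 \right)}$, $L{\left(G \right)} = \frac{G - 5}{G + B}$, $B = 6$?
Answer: $\frac{2628}{7} \approx 375.43$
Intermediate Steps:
$L{\left(G \right)} = \frac{-5 + G}{6 + G}$ ($L{\left(G \right)} = \frac{G - 5}{G + 6} = \frac{-5 + G}{6 + G}$)
$y{\left(R \right)} = 2 + R + \frac{R}{11 + R}$ ($y{\left(R \right)} = 2 + \left(R + \frac{-5 + \left(\left(R + 3\right) + 2\right)}{6 + \left(\left(R + 3\right) + 2\right)}\right) = 2 + \left(R + \frac{-5 + \left(\left(3 + R\right) + 2\right)}{6 + \left(\left(3 + R\right) + 2\right)}\right) = 2 + \left(R + \frac{-5 + \left(5 + R\right)}{6 + \left(5 + R\right)}\right) = 2 + \left(R + \frac{R}{11 + R}\right) = 2 + R + \frac{R}{11 + R}$)
$24 \left(-1\right) 3 \left(-1\right) y{\left(3 \right)} = 24 \left(-1\right) 3 \left(-1\right) \frac{3 + \left(2 + 3\right) \left(11 + 3\right)}{11 + 3} = 24 \left(\left(-3\right) \left(-1\right)\right) \frac{3 + 5 \cdot 14}{14} = 24 \cdot 3 \frac{3 + 70}{14} = 72 \cdot \frac{1}{14} \cdot 73 = 72 \cdot \frac{73}{14} = \frac{2628}{7}$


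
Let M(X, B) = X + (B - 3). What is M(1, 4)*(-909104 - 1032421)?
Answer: -3883050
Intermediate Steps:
M(X, B) = -3 + B + X (M(X, B) = X + (-3 + B) = -3 + B + X)
M(1, 4)*(-909104 - 1032421) = (-3 + 4 + 1)*(-909104 - 1032421) = 2*(-1941525) = -3883050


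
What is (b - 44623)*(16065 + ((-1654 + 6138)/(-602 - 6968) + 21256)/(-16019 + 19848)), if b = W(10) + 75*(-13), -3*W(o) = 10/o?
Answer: -6372094991959037/8695659 ≈ -7.3279e+8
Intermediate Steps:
W(o) = -10/(3*o)
b = -2926/3 (b = -10/3/10 + 75*(-13) = -10/3*⅒ - 975 = -⅓ - 975 = -2926/3 ≈ -975.33)
(b - 44623)*(16065 + ((-1654 + 6138)/(-602 - 6968) + 21256)/(-16019 + 19848)) = (-2926/3 - 44623)*(16065 + ((-1654 + 6138)/(-602 - 6968) + 21256)/(-16019 + 19848)) = -136795*(16065 + (4484/(-7570) + 21256)/3829)/3 = -136795*(16065 + (4484*(-1/7570) + 21256)*(1/3829))/3 = -136795*(16065 + (-2242/3785 + 21256)*(1/3829))/3 = -136795*(16065 + (80451718/3785)*(1/3829))/3 = -136795*(16065 + 80451718/14492765)/3 = -136795/3*232906721443/14492765 = -6372094991959037/8695659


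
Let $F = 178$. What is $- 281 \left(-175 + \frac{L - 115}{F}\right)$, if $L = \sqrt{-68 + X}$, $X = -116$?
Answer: $\frac{8785465}{178} - \frac{281 i \sqrt{46}}{89} \approx 49357.0 - 21.414 i$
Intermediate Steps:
$L = 2 i \sqrt{46}$ ($L = \sqrt{-68 - 116} = \sqrt{-184} = 2 i \sqrt{46} \approx 13.565 i$)
$- 281 \left(-175 + \frac{L - 115}{F}\right) = - 281 \left(-175 + \frac{2 i \sqrt{46} - 115}{178}\right) = - 281 \left(-175 + \left(2 i \sqrt{46} - 115\right) \frac{1}{178}\right) = - 281 \left(-175 + \left(-115 + 2 i \sqrt{46}\right) \frac{1}{178}\right) = - 281 \left(-175 - \left(\frac{115}{178} - \frac{i \sqrt{46}}{89}\right)\right) = - 281 \left(- \frac{31265}{178} + \frac{i \sqrt{46}}{89}\right) = \frac{8785465}{178} - \frac{281 i \sqrt{46}}{89}$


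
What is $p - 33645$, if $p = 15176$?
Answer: $-18469$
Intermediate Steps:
$p - 33645 = 15176 - 33645 = -18469$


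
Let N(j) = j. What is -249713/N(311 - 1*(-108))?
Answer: -249713/419 ≈ -595.97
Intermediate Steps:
-249713/N(311 - 1*(-108)) = -249713/(311 - 1*(-108)) = -249713/(311 + 108) = -249713/419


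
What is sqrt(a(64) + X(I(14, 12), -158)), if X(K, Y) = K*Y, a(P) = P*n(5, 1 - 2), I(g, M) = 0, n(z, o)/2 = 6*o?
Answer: 16*I*sqrt(3) ≈ 27.713*I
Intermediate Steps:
n(z, o) = 12*o (n(z, o) = 2*(6*o) = 12*o)
a(P) = -12*P (a(P) = P*(12*(1 - 2)) = P*(12*(-1)) = P*(-12) = -12*P)
sqrt(a(64) + X(I(14, 12), -158)) = sqrt(-12*64 + 0*(-158)) = sqrt(-768 + 0) = sqrt(-768) = 16*I*sqrt(3)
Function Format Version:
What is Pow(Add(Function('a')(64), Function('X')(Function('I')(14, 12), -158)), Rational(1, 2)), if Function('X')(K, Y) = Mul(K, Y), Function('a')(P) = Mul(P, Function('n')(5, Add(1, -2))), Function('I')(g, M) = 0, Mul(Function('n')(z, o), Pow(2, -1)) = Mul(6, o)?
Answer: Mul(16, I, Pow(3, Rational(1, 2))) ≈ Mul(27.713, I)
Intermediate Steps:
Function('n')(z, o) = Mul(12, o) (Function('n')(z, o) = Mul(2, Mul(6, o)) = Mul(12, o))
Function('a')(P) = Mul(-12, P) (Function('a')(P) = Mul(P, Mul(12, Add(1, -2))) = Mul(P, Mul(12, -1)) = Mul(P, -12) = Mul(-12, P))
Pow(Add(Function('a')(64), Function('X')(Function('I')(14, 12), -158)), Rational(1, 2)) = Pow(Add(Mul(-12, 64), Mul(0, -158)), Rational(1, 2)) = Pow(Add(-768, 0), Rational(1, 2)) = Pow(-768, Rational(1, 2)) = Mul(16, I, Pow(3, Rational(1, 2)))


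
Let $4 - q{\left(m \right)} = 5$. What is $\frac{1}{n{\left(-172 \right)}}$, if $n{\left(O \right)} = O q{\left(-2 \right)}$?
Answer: $\frac{1}{172} \approx 0.005814$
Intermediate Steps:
$q{\left(m \right)} = -1$ ($q{\left(m \right)} = 4 - 5 = -1$)
$n{\left(O \right)} = - O$ ($n{\left(O \right)} = O \left(-1\right) = - O$)
$\frac{1}{n{\left(-172 \right)}} = \frac{1}{\left(-1\right) \left(-172\right)} = \frac{1}{172}$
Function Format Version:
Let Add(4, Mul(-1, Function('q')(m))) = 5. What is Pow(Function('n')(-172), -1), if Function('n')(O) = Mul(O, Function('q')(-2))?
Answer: Rational(1, 172) ≈ 0.0058140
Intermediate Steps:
Function('q')(m) = -1 (Function('q')(m) = Add(4, Mul(-1, 5)) = Add(4, -5) = -1)
Function('n')(O) = Mul(-1, O) (Function('n')(O) = Mul(O, -1) = Mul(-1, O))
Pow(Function('n')(-172), -1) = Pow(Mul(-1, -172), -1) = Pow(172, -1) = Rational(1, 172)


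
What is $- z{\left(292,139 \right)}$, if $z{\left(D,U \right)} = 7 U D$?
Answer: $-284116$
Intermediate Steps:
$z{\left(D,U \right)} = 7 D U$
$- z{\left(292,139 \right)} = - 7 \cdot 292 \cdot 139 = \left(-1\right) 284116 = -284116$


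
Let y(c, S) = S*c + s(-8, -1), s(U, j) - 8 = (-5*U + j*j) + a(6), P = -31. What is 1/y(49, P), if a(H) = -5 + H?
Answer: -1/1469 ≈ -0.00068074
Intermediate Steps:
s(U, j) = 9 + j² - 5*U (s(U, j) = 8 + ((-5*U + j*j) + (-5 + 6)) = 8 + ((-5*U + j²) + 1) = 8 + ((j² - 5*U) + 1) = 8 + (1 + j² - 5*U) = 9 + j² - 5*U)
y(c, S) = 50 + S*c (y(c, S) = S*c + (9 + (-1)² - 5*(-8)) = S*c + (9 + 1 + 40) = S*c + 50 = 50 + S*c)
1/y(49, P) = 1/(50 - 31*49) = 1/(50 - 1519) = 1/(-1469) = -1/1469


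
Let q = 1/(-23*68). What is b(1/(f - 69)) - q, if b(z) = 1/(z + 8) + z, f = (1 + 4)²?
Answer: 155899/1509651 ≈ 0.10327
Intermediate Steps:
f = 25 (f = 5² = 25)
b(z) = z + 1/(8 + z) (b(z) = 1/(8 + z) + z = z + 1/(8 + z))
q = -1/1564 (q = 1/(-1564) = -1/1564 ≈ -0.00063939)
b(1/(f - 69)) - q = (1 + (1/(25 - 69))² + 8/(25 - 69))/(8 + 1/(25 - 69)) - 1*(-1/1564) = (1 + (1/(-44))² + 8/(-44))/(8 + 1/(-44)) + 1/1564 = (1 + (-1/44)² + 8*(-1/44))/(8 - 1/44) + 1/1564 = (1 + 1/1936 - 2/11)/(351/44) + 1/1564 = (44/351)*(1585/1936) + 1/1564 = 1585/15444 + 1/1564 = 155899/1509651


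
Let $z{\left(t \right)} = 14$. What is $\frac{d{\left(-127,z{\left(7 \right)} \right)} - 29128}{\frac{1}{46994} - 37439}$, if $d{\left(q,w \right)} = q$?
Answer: $\frac{274961894}{351881673} \approx 0.7814$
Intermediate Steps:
$\frac{d{\left(-127,z{\left(7 \right)} \right)} - 29128}{\frac{1}{46994} - 37439} = \frac{-127 - 29128}{\frac{1}{46994} - 37439} = - \frac{29255}{\frac{1}{46994} - 37439} = - \frac{29255}{- \frac{1759408365}{46994}} = \left(-29255\right) \left(- \frac{46994}{1759408365}\right) = \frac{274961894}{351881673}$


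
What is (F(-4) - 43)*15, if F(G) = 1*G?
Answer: -705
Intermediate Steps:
F(G) = G
(F(-4) - 43)*15 = (-4 - 43)*15 = -47*15 = -705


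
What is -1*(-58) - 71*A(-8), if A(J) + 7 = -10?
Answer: 1265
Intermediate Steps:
A(J) = -17 (A(J) = -7 - 10 = -17)
-1*(-58) - 71*A(-8) = -1*(-58) - 71*(-17) = 58 + 1207 = 1265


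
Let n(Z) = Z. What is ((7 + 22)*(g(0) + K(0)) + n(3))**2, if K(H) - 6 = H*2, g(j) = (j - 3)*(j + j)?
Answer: 31329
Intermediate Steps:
g(j) = 2*j*(-3 + j) (g(j) = (-3 + j)*(2*j) = 2*j*(-3 + j))
K(H) = 6 + 2*H (K(H) = 6 + H*2 = 6 + 2*H)
((7 + 22)*(g(0) + K(0)) + n(3))**2 = ((7 + 22)*(2*0*(-3 + 0) + (6 + 2*0)) + 3)**2 = (29*(2*0*(-3) + (6 + 0)) + 3)**2 = (29*(0 + 6) + 3)**2 = (29*6 + 3)**2 = (174 + 3)**2 = 177**2 = 31329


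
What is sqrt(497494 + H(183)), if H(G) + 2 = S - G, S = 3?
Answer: 4*sqrt(31082) ≈ 705.20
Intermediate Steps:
H(G) = 1 - G (H(G) = -2 + (3 - G) = 1 - G)
sqrt(497494 + H(183)) = sqrt(497494 + (1 - 1*183)) = sqrt(497494 + (1 - 183)) = sqrt(497494 - 182) = sqrt(497312) = 4*sqrt(31082)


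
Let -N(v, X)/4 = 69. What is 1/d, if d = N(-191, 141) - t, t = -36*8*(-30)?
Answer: -1/8916 ≈ -0.00011216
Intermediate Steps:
t = 8640 (t = -288*(-30) = 8640)
N(v, X) = -276 (N(v, X) = -4*69 = -276)
d = -8916 (d = -276 - 1*8640 = -276 - 8640 = -8916)
1/d = 1/(-8916) = -1/8916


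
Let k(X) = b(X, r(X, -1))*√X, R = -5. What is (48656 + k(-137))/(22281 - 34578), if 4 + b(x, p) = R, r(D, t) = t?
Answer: -48656/12297 + 3*I*√137/4099 ≈ -3.9567 + 0.0085665*I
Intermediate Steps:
b(x, p) = -9 (b(x, p) = -4 - 5 = -9)
k(X) = -9*√X
(48656 + k(-137))/(22281 - 34578) = (48656 - 9*I*√137)/(22281 - 34578) = (48656 - 9*I*√137)/(-12297) = (48656 - 9*I*√137)*(-1/12297) = -48656/12297 + 3*I*√137/4099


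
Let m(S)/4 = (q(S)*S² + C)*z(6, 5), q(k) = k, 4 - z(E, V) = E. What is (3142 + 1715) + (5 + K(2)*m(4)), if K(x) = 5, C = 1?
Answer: 2262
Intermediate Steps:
z(E, V) = 4 - E
m(S) = -8 - 8*S³ (m(S) = 4*((S*S² + 1)*(4 - 1*6)) = 4*((S³ + 1)*(4 - 6)) = 4*((1 + S³)*(-2)) = 4*(-2 - 2*S³) = -8 - 8*S³)
(3142 + 1715) + (5 + K(2)*m(4)) = (3142 + 1715) + (5 + 5*(-8 - 8*4³)) = 4857 + (5 + 5*(-8 - 8*64)) = 4857 + (5 + 5*(-8 - 512)) = 4857 + (5 + 5*(-520)) = 4857 + (5 - 2600) = 4857 - 2595 = 2262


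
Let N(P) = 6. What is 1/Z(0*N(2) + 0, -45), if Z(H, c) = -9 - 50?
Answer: -1/59 ≈ -0.016949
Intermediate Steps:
Z(H, c) = -59
1/Z(0*N(2) + 0, -45) = 1/(-59) = -1/59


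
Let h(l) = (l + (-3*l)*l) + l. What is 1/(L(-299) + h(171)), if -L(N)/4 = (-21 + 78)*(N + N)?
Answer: 1/48963 ≈ 2.0424e-5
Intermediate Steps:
h(l) = -3*l² + 2*l (h(l) = (l - 3*l²) + l = -3*l² + 2*l)
L(N) = -456*N (L(N) = -4*(-21 + 78)*(N + N) = -228*2*N = -456*N)
1/(L(-299) + h(171)) = 1/(-456*(-299) + 171*(2 - 3*171)) = 1/(136344 + 171*(2 - 513)) = 1/(136344 + 171*(-511)) = 1/(136344 - 87381) = 1/48963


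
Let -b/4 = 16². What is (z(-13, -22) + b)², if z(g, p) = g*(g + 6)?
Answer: 870489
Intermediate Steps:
z(g, p) = g*(6 + g)
b = -1024 (b = -4*16² = -4*256 = -1024)
(z(-13, -22) + b)² = (-13*(6 - 13) - 1024)² = (-13*(-7) - 1024)² = (91 - 1024)² = (-933)² = 870489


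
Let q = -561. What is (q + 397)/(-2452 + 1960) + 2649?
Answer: 7948/3 ≈ 2649.3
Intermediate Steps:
(q + 397)/(-2452 + 1960) + 2649 = (-561 + 397)/(-2452 + 1960) + 2649 = -164/(-492) + 2649 = -164*(-1/492) + 2649 = ⅓ + 2649 = 7948/3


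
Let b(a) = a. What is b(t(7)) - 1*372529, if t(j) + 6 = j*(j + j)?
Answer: -372437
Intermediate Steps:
t(j) = -6 + 2*j² (t(j) = -6 + j*(j + j) = -6 + j*(2*j) = -6 + 2*j²)
b(t(7)) - 1*372529 = (-6 + 2*7²) - 1*372529 = (-6 + 2*49) - 372529 = (-6 + 98) - 372529 = 92 - 372529 = -372437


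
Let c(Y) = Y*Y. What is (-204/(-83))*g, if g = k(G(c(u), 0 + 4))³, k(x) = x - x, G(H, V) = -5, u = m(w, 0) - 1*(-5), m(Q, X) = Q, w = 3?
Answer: 0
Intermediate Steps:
u = 8 (u = 3 - 1*(-5) = 3 + 5 = 8)
c(Y) = Y²
k(x) = 0
g = 0 (g = 0³ = 0)
(-204/(-83))*g = -204/(-83)*0 = -204*(-1/83)*0 = (204/83)*0 = 0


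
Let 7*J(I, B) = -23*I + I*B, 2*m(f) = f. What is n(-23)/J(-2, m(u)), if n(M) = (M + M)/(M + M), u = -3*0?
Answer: 7/46 ≈ 0.15217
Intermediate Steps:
u = 0
m(f) = f/2
J(I, B) = -23*I/7 + B*I/7 (J(I, B) = (-23*I + I*B)/7 = (-23*I + B*I)/7 = -23*I/7 + B*I/7)
n(M) = 1 (n(M) = (2*M)/((2*M)) = (2*M)*(1/(2*M)) = 1)
n(-23)/J(-2, m(u)) = 1/((1/7)*(-2)*(-23 + (1/2)*0)) = 1/((1/7)*(-2)*(-23 + 0)) = 1/((1/7)*(-2)*(-23)) = 1/(46/7) = 1*(7/46) = 7/46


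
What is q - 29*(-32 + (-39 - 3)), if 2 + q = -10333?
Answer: -8189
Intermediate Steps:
q = -10335 (q = -2 - 10333 = -10335)
q - 29*(-32 + (-39 - 3)) = -10335 - 29*(-32 + (-39 - 3)) = -10335 - 29*(-32 - 42) = -10335 - 29*(-74) = -10335 - 1*(-2146) = -10335 + 2146 = -8189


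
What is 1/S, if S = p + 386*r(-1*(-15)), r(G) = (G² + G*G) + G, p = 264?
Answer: 1/179754 ≈ 5.5632e-6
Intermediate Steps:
r(G) = G + 2*G² (r(G) = (G² + G²) + G = 2*G² + G = G + 2*G²)
S = 179754 (S = 264 + 386*((-1*(-15))*(1 + 2*(-1*(-15)))) = 264 + 386*(15*(1 + 2*15)) = 264 + 386*(15*(1 + 30)) = 264 + 386*(15*31) = 264 + 386*465 = 264 + 179490 = 179754)
1/S = 1/179754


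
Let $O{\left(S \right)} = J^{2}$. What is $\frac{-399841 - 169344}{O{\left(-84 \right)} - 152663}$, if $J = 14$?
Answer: $\frac{569185}{152467} \approx 3.7332$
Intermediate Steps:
$O{\left(S \right)} = 196$ ($O{\left(S \right)} = 14^{2} = 196$)
$\frac{-399841 - 169344}{O{\left(-84 \right)} - 152663} = \frac{-399841 - 169344}{196 - 152663} = - \frac{569185}{-152467} = \left(-569185\right) \left(- \frac{1}{152467}\right) = \frac{569185}{152467}$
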